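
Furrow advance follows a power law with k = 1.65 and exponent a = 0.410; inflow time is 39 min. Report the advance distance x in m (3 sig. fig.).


Approach: apply the power-law advance function, x = k*t^a.
x = 1.65 * 39^0.410 = 7.41 m
Therefore the advance distance x = 7.41 m.


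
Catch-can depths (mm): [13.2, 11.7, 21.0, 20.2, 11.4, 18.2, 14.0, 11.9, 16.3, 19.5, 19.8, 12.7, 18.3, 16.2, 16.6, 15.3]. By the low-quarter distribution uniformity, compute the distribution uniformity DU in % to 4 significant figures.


Approach: apply the low-quarter distribution uniformity, DU = (mean of lowest quarter of readings / overall mean)*100.
sorted lowest 4 of 16: [11.4, 11.7, 11.9, 12.7] -> mean = 11.9250 mm
overall mean = 16.0188 mm
DU = (11.9250/16.0188)*100 = 74.44 %
Therefore the distribution uniformity DU = 74.44 %.


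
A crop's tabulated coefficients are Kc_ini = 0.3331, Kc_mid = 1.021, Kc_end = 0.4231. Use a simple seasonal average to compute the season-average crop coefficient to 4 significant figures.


Approach: apply a simple seasonal average, Kc_avg = (Kc_ini + Kc_mid + Kc_end)/3.
Kc_avg = (0.3331 + 1.021 + 0.4231)/3 = 0.5924
Therefore the season-average crop coefficient = 0.5924.


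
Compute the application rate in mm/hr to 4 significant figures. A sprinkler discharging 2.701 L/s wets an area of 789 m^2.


Approach: apply the application rate relation, rate = (Q/A)*3600.
rate = (2.701 / 789) * 3600 = 12.32 mm/hr
Therefore the application rate = 12.32 mm/hr.


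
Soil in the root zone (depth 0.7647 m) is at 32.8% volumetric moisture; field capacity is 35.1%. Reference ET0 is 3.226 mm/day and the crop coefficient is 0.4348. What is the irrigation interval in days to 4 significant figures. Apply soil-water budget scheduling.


Approach: apply soil-water budget scheduling, SMD = (FC-theta)/100*depth*1000; ETc = ET0*Kc; interval = SMD/ETc.
Step 1 — soil moisture deficit:
  SMD = (35.1 - 32.8)/100 * 0.7647 * 1000 = 17.5881 mm
Step 2 — daily crop ET (ETc = ET0*Kc):
  ETc = 3.226 * 0.4348 = 1.40266 mm/day
Step 3 — irrigation interval (SMD/ETc):
  interval = 17.5881 / 1.40266 = 12.54 days
Therefore the irrigation interval = 12.54 days.


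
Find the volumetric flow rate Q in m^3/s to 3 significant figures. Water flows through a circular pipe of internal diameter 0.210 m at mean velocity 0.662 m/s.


Approach: apply the continuity equation for pipe flow, Q = A * v with A = pi*(D/2)^2.
A = pi*(0.210/2)^2 = 0.034636 m^2
Q = 0.034636 * 0.662 = 0.0229 m^3/s
Therefore the volumetric flow rate Q = 0.0229 m^3/s.


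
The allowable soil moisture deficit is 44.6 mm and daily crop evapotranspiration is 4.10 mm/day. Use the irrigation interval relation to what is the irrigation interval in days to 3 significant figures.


Approach: apply the irrigation interval relation, interval = SMD / ETc.
interval = 44.6 / 4.10 = 10.9 days
Therefore the irrigation interval = 10.9 days.


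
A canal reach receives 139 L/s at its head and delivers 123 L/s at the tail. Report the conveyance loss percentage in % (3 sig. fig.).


Approach: apply the conveyance loss ratio, loss% = ((Q_head - Q_tail)/Q_head)*100.
loss = ((139 - 123)/139)*100 = 11.5 %
Therefore the conveyance loss percentage = 11.5 %.


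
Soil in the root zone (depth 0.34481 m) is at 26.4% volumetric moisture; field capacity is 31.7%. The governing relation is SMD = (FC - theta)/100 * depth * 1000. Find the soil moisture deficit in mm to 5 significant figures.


SMD = (31.7 - 26.4)/100 * 0.34481 * 1000 = 18.275 mm
Therefore the soil moisture deficit = 18.275 mm.


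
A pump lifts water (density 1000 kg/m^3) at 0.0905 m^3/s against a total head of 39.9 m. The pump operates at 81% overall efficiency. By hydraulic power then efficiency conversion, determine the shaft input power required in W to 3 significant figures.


Approach: apply hydraulic power then efficiency conversion, P = rho*g*Q*H; P_in = P/eta.
Step 1 — hydraulic power (P = rho*g*Q*H):
  P = 1000 * 9.81 * 0.0905 * 39.9 = 35423 W
Step 2 — input power: P_in = P/eta = 35423 / 0.81 = 43700 W
Therefore the shaft input power required = 43700 W.


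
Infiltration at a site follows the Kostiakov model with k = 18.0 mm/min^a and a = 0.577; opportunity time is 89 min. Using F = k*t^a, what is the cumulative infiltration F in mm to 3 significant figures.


F = 18.0 * 89^0.577 = 240 mm
Therefore the cumulative infiltration F = 240 mm.


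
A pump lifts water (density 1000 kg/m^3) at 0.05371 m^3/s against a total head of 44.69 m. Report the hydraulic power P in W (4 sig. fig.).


Approach: apply the hydraulic power relation, P = rho*g*Q*H.
P = 1000 * 9.81 * 0.05371 * 44.69 = 23550 W
Therefore the hydraulic power P = 23550 W.


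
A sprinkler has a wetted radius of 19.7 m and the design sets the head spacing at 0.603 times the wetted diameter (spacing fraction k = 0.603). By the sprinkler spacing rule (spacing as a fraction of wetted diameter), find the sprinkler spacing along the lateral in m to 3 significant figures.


Approach: apply the sprinkler spacing rule (spacing as a fraction of wetted diameter), S = k*(2*R).
S = 0.603 * (2 * 19.7) = 23.8 m
Therefore the sprinkler spacing along the lateral = 23.8 m.


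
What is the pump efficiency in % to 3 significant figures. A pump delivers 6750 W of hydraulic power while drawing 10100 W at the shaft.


Approach: apply the efficiency ratio, eta = (P_out/P_in)*100.
eta = (6750 / 10100) * 100 = 66.8 %
Therefore the pump efficiency = 66.8 %.


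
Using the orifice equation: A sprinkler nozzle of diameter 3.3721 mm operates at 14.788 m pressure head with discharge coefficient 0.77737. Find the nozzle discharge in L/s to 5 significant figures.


Approach: apply the orifice equation, Q = Cd*A*sqrt(2*g*h), A = pi*(d/2)^2.
A = pi*(3.3721e-3/2)^2 = 8.930808e-06 m^2
Q = 0.77737 * 8.930808e-06 * sqrt(2*9.81*14.788) * 1000 = 0.11826 L/s
Therefore the nozzle discharge = 0.11826 L/s.


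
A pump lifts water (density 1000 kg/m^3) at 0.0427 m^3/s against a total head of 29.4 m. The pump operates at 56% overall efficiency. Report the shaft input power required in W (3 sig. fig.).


Approach: apply hydraulic power then efficiency conversion, P = rho*g*Q*H; P_in = P/eta.
Step 1 — hydraulic power (P = rho*g*Q*H):
  P = 1000 * 9.81 * 0.0427 * 29.4 = 12315 W
Step 2 — input power: P_in = P/eta = 12315 / 0.56 = 22000 W
Therefore the shaft input power required = 22000 W.


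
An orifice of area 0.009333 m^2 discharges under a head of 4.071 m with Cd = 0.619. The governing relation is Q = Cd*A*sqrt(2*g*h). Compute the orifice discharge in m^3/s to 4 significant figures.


Q = 0.619 * 0.009333 * sqrt(2*9.81*4.071) = 0.05163 m^3/s
Therefore the orifice discharge = 0.05163 m^3/s.


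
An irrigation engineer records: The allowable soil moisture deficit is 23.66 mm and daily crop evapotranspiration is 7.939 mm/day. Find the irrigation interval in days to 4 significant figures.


Approach: apply the irrigation interval relation, interval = SMD / ETc.
interval = 23.66 / 7.939 = 2.980 days
Therefore the irrigation interval = 2.980 days.


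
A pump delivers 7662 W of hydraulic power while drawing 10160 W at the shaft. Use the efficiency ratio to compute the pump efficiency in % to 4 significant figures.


Approach: apply the efficiency ratio, eta = (P_out/P_in)*100.
eta = (7662 / 10160) * 100 = 75.41 %
Therefore the pump efficiency = 75.41 %.


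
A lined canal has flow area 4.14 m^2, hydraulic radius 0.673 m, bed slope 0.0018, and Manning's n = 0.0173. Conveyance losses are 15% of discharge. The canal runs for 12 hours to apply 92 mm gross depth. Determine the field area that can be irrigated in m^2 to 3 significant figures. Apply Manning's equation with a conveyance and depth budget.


Approach: apply Manning's equation with a conveyance and depth budget, Q = (1/n)*A*R^(2/3)*S^(1/2); Q_field = Q*(1-loss); Area = Q_field*t/(d/1000).
Step 1 — canal discharge (Manning's equation):
  Q = (1/0.0173) * 4.14 * 0.673^(2/3) * 0.0018^(1/2) = 7.7971 m^3/s
Step 2 — delivered flow: Q_field = 7.7971*(1 - 15/100) = 6.6275 m^3/s
Step 3 — volume delivered: V = 6.6275 * 12*3600 = 286310 m^3
Step 4 — area served: A = V / (depth/1000) = 286310 / 0.092 = 3110000 m^2
Therefore the field area that can be irrigated = 3110000 m^2.


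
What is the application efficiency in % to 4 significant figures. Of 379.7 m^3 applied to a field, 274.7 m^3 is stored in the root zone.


Approach: apply the application efficiency ratio, Ea = (stored/applied)*100.
Ea = (274.7/379.7)*100 = 72.35 %
Therefore the application efficiency = 72.35 %.


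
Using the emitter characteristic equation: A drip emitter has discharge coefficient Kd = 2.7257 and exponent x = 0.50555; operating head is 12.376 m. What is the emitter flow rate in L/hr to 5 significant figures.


Approach: apply the emitter characteristic equation, q = Kd * h^x.
q = 2.7257 * 12.376^0.50555 = 9.7237 L/hr
Therefore the emitter flow rate = 9.7237 L/hr.


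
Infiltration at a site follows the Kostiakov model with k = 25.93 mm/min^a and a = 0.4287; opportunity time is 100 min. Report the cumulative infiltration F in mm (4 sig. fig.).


Approach: apply the Kostiakov infiltration equation, F = k*t^a.
F = 25.93 * 100^0.4287 = 186.7 mm
Therefore the cumulative infiltration F = 186.7 mm.


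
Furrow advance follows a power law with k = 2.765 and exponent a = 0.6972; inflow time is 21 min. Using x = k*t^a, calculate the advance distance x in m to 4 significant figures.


x = 2.765 * 21^0.6972 = 23.10 m
Therefore the advance distance x = 23.10 m.


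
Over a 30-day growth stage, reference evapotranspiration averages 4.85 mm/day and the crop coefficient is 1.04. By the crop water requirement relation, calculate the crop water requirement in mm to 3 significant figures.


Approach: apply the crop water requirement relation, CWR = ET0 * Kc * days.
CWR = 4.85 * 1.04 * 30 = 151 mm
Therefore the crop water requirement = 151 mm.


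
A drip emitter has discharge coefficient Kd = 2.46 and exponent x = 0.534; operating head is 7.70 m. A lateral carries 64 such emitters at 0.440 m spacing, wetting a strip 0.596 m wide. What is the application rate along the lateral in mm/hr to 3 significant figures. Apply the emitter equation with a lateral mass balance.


Approach: apply the emitter equation with a lateral mass balance, q = Kd*h^x; Q = n*q; rate = Q/(n*spacing*width).
Step 1 — single emitter flow (q = Kd*h^x):
  q = 2.46 * 7.70^0.534 = 7.3168 L/hr
Step 2 — total lateral flow: Q = 64 * 7.3168 = 468.28 L/hr
Step 3 — wetted area: A = 64 * 0.440 * 0.596 = 16.783 m^2
Step 4 — application rate: Q/A = 468.28/16.783 = 27.9 mm/hr
Therefore the application rate along the lateral = 27.9 mm/hr.


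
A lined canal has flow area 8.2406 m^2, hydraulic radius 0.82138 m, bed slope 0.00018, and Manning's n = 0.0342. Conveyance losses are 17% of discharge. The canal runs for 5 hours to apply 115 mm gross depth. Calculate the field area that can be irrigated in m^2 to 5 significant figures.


Approach: apply Manning's equation with a conveyance and depth budget, Q = (1/n)*A*R^(2/3)*S^(1/2); Q_field = Q*(1-loss); Area = Q_field*t/(d/1000).
Step 1 — canal discharge (Manning's equation):
  Q = (1/0.0342) * 8.2406 * 0.82138^(2/3) * 0.00018^(1/2) = 2.835296 m^3/s
Step 2 — delivered flow: Q_field = 2.835296*(1 - 17/100) = 2.353296 m^3/s
Step 3 — volume delivered: V = 2.353296 * 5*3600 = 42359.32 m^3
Step 4 — area served: A = V / (depth/1000) = 42359.32 / 0.115 = 368340 m^2
Therefore the field area that can be irrigated = 368340 m^2.


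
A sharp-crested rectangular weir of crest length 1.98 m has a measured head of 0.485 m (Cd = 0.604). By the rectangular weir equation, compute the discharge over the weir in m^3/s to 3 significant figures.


Approach: apply the rectangular weir equation, Q = (2/3)*Cd*L*sqrt(2g)*H^1.5.
Q = (2/3)*0.604*1.98*sqrt(2*9.81)*0.485^1.5 = 1.19 m^3/s
Therefore the discharge over the weir = 1.19 m^3/s.


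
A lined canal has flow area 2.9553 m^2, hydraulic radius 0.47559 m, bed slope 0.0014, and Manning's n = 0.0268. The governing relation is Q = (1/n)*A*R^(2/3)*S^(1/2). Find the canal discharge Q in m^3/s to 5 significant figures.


Q = (1/0.0268) * 2.9553 * 0.47559^(2/3) * 0.0014^(1/2) = 2.5139 m^3/s
Therefore the canal discharge Q = 2.5139 m^3/s.


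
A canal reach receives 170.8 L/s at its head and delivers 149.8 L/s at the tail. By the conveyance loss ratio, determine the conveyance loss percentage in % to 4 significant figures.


Approach: apply the conveyance loss ratio, loss% = ((Q_head - Q_tail)/Q_head)*100.
loss = ((170.8 - 149.8)/170.8)*100 = 12.30 %
Therefore the conveyance loss percentage = 12.30 %.


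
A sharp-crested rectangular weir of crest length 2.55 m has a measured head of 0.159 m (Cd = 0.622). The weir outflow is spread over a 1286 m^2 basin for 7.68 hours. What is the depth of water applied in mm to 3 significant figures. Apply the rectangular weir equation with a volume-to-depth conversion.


Approach: apply the rectangular weir equation with a volume-to-depth conversion, Q = (2/3)*Cd*L*sqrt(2g)*H^1.5; d = Q*t/A * 1000.
Step 1 — weir discharge:
  Q = (2/3)*0.622*2.55*sqrt(2*9.81)*0.159^1.5 = 0.29695 m^3/s
Step 2 — volume: V = 0.29695 * 7.68*3600 = 8210.1 m^3
Step 3 — depth: d = V/A * 1000 = 8210.1/1286 * 1000 = 6380 mm
Therefore the depth of water applied = 6380 mm.


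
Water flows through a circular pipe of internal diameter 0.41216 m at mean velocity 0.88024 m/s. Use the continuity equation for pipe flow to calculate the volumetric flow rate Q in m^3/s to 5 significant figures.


Approach: apply the continuity equation for pipe flow, Q = A * v with A = pi*(D/2)^2.
A = pi*(0.41216/2)^2 = 0.1334202 m^2
Q = 0.1334202 * 0.88024 = 0.11744 m^3/s
Therefore the volumetric flow rate Q = 0.11744 m^3/s.


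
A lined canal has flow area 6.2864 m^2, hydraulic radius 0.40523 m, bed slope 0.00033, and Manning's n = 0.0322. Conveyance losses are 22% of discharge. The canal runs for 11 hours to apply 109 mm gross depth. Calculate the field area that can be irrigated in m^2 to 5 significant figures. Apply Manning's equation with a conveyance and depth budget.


Approach: apply Manning's equation with a conveyance and depth budget, Q = (1/n)*A*R^(2/3)*S^(1/2); Q_field = Q*(1-loss); Area = Q_field*t/(d/1000).
Step 1 — canal discharge (Manning's equation):
  Q = (1/0.0322) * 6.2864 * 0.40523^(2/3) * 0.00033^(1/2) = 1.942097 m^3/s
Step 2 — delivered flow: Q_field = 1.942097*(1 - 22/100) = 1.514835 m^3/s
Step 3 — volume delivered: V = 1.514835 * 11*3600 = 59987.48 m^3
Step 4 — area served: A = V / (depth/1000) = 59987.48 / 0.109 = 550340 m^2
Therefore the field area that can be irrigated = 550340 m^2.


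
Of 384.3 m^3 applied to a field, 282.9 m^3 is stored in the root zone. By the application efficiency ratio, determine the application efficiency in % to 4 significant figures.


Approach: apply the application efficiency ratio, Ea = (stored/applied)*100.
Ea = (282.9/384.3)*100 = 73.61 %
Therefore the application efficiency = 73.61 %.


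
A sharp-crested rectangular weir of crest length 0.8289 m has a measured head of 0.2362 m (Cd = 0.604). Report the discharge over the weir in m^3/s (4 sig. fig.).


Approach: apply the rectangular weir equation, Q = (2/3)*Cd*L*sqrt(2g)*H^1.5.
Q = (2/3)*0.604*0.8289*sqrt(2*9.81)*0.2362^1.5 = 0.1697 m^3/s
Therefore the discharge over the weir = 0.1697 m^3/s.


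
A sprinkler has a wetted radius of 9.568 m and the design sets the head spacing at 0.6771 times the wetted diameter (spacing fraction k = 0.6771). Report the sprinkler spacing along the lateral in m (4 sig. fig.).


Approach: apply the sprinkler spacing rule (spacing as a fraction of wetted diameter), S = k*(2*R).
S = 0.6771 * (2 * 9.568) = 12.96 m
Therefore the sprinkler spacing along the lateral = 12.96 m.


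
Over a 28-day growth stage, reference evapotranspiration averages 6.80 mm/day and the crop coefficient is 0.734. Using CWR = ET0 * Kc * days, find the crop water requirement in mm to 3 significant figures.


CWR = 6.80 * 0.734 * 28 = 140 mm
Therefore the crop water requirement = 140 mm.


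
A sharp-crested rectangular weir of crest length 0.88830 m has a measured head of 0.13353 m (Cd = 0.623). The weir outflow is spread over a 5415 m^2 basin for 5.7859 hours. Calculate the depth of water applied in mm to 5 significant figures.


Approach: apply the rectangular weir equation with a volume-to-depth conversion, Q = (2/3)*Cd*L*sqrt(2g)*H^1.5; d = Q*t/A * 1000.
Step 1 — weir discharge:
  Q = (2/3)*0.623*0.88830*sqrt(2*9.81)*0.13353^1.5 = 0.07973963 m^3/s
Step 2 — volume: V = 0.07973963 * 5.7859*3600 = 1660.916 m^3
Step 3 — depth: d = V/A * 1000 = 1660.916/5415 * 1000 = 306.73 mm
Therefore the depth of water applied = 306.73 mm.


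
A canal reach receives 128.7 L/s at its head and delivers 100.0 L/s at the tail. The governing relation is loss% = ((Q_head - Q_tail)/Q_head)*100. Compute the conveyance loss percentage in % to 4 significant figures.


loss = ((128.7 - 100.0)/128.7)*100 = 22.30 %
Therefore the conveyance loss percentage = 22.30 %.


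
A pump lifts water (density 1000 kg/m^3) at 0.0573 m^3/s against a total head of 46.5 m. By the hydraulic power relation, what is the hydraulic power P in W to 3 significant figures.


Approach: apply the hydraulic power relation, P = rho*g*Q*H.
P = 1000 * 9.81 * 0.0573 * 46.5 = 26100 W
Therefore the hydraulic power P = 26100 W.


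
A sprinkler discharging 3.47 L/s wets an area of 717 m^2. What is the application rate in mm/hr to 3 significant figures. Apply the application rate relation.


Approach: apply the application rate relation, rate = (Q/A)*3600.
rate = (3.47 / 717) * 3600 = 17.4 mm/hr
Therefore the application rate = 17.4 mm/hr.


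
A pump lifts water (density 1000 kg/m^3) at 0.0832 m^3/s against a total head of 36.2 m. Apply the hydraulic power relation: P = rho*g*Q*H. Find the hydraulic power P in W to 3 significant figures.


P = 1000 * 9.81 * 0.0832 * 36.2 = 29500 W
Therefore the hydraulic power P = 29500 W.


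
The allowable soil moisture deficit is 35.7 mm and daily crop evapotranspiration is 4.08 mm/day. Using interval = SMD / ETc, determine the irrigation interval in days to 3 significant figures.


interval = 35.7 / 4.08 = 8.75 days
Therefore the irrigation interval = 8.75 days.


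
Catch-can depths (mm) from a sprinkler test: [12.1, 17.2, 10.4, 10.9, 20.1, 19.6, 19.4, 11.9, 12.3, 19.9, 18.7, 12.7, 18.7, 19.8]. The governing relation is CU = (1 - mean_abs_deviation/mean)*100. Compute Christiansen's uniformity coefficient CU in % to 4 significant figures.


mean = 15.9786 mm
mean |d_i - mean| = 3.65306 mm
CU = (1 - 3.65306/15.9786)*100 = 77.14 %
Therefore Christiansen's uniformity coefficient CU = 77.14 %.


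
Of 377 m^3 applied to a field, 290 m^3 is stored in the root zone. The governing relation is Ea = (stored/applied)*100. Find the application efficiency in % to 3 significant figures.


Ea = (290/377)*100 = 76.9 %
Therefore the application efficiency = 76.9 %.


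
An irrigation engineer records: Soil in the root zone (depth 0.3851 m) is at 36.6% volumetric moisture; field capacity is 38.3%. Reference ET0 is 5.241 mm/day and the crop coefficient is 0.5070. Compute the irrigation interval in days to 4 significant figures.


Approach: apply soil-water budget scheduling, SMD = (FC-theta)/100*depth*1000; ETc = ET0*Kc; interval = SMD/ETc.
Step 1 — soil moisture deficit:
  SMD = (38.3 - 36.6)/100 * 0.3851 * 1000 = 6.54670 mm
Step 2 — daily crop ET (ETc = ET0*Kc):
  ETc = 5.241 * 0.5070 = 2.65719 mm/day
Step 3 — irrigation interval (SMD/ETc):
  interval = 6.54670 / 2.65719 = 2.464 days
Therefore the irrigation interval = 2.464 days.


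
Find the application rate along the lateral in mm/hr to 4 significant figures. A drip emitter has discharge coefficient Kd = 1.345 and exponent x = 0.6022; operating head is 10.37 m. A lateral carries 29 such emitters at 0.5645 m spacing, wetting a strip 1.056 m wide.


Approach: apply the emitter equation with a lateral mass balance, q = Kd*h^x; Q = n*q; rate = Q/(n*spacing*width).
Step 1 — single emitter flow (q = Kd*h^x):
  q = 1.345 * 10.37^0.6022 = 5.50078 L/hr
Step 2 — total lateral flow: Q = 29 * 5.50078 = 159.523 L/hr
Step 3 — wetted area: A = 29 * 0.5645 * 1.056 = 17.2872 m^2
Step 4 — application rate: Q/A = 159.523/17.2872 = 9.228 mm/hr
Therefore the application rate along the lateral = 9.228 mm/hr.


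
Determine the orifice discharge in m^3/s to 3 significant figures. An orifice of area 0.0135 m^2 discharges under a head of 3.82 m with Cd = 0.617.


Approach: apply the orifice equation, Q = Cd*A*sqrt(2*g*h).
Q = 0.617 * 0.0135 * sqrt(2*9.81*3.82) = 0.0721 m^3/s
Therefore the orifice discharge = 0.0721 m^3/s.


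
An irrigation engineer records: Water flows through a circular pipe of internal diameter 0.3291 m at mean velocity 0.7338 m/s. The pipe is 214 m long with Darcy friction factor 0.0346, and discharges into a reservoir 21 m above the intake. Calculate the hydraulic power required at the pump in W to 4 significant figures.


Approach: apply continuity + Darcy-Weisbach + hydraulic power, Q = A*v; hf = f*(L/D)*(v^2/(2g)); H = static + hf; P = rho*g*Q*H.
Step 1 — flow rate (continuity, Q = A*v):
  A = pi*(0.3291/2)^2 = 0.0850640 m^2
  Q = 0.0850640 * 0.7338 = 0.0624199 m^3/s
Step 2 — friction head loss (Darcy-Weisbach):
  hf = 0.0346 * (214/0.3291) * (0.7338^2 / (2*9.81))
  hf = 0.617474 m
Step 3 — total head: H = 21 + 0.617474 = 21.6175 m
Step 4 — hydraulic power (P = rho*g*Q*H):
  P = 1000 * 9.81 * 0.0624199 * 21.6175 = 13240 W
Therefore the hydraulic power required at the pump = 13240 W.


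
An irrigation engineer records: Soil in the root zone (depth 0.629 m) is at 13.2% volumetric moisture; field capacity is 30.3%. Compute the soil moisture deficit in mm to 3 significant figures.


Approach: apply the soil moisture deficit relation, SMD = (FC - theta)/100 * depth * 1000.
SMD = (30.3 - 13.2)/100 * 0.629 * 1000 = 108 mm
Therefore the soil moisture deficit = 108 mm.


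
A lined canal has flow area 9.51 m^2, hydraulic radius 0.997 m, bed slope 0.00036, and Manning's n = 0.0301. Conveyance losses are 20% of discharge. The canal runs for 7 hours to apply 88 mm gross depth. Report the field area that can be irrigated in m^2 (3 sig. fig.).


Approach: apply Manning's equation with a conveyance and depth budget, Q = (1/n)*A*R^(2/3)*S^(1/2); Q_field = Q*(1-loss); Area = Q_field*t/(d/1000).
Step 1 — canal discharge (Manning's equation):
  Q = (1/0.0301) * 9.51 * 0.997^(2/3) * 0.00036^(1/2) = 5.9827 m^3/s
Step 2 — delivered flow: Q_field = 5.9827*(1 - 20/100) = 4.7861 m^3/s
Step 3 — volume delivered: V = 4.7861 * 7*3600 = 120610 m^3
Step 4 — area served: A = V / (depth/1000) = 120610 / 0.088 = 1370000 m^2
Therefore the field area that can be irrigated = 1370000 m^2.


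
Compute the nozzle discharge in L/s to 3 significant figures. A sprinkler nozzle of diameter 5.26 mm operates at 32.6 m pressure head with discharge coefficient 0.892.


Approach: apply the orifice equation, Q = Cd*A*sqrt(2*g*h), A = pi*(d/2)^2.
A = pi*(5.26e-3/2)^2 = 2.1730e-05 m^2
Q = 0.892 * 2.1730e-05 * sqrt(2*9.81*32.6) * 1000 = 0.490 L/s
Therefore the nozzle discharge = 0.490 L/s.


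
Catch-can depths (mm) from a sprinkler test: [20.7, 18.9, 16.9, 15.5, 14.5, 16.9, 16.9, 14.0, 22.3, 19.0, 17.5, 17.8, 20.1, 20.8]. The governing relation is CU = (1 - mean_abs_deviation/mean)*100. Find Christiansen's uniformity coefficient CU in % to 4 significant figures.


mean = 17.9857 mm
mean |d_i - mean| = 1.98367 mm
CU = (1 - 1.98367/17.9857)*100 = 88.97 %
Therefore Christiansen's uniformity coefficient CU = 88.97 %.


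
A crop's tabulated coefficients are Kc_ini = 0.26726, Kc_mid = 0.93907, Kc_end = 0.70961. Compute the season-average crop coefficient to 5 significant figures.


Approach: apply a simple seasonal average, Kc_avg = (Kc_ini + Kc_mid + Kc_end)/3.
Kc_avg = (0.26726 + 0.93907 + 0.70961)/3 = 0.63865
Therefore the season-average crop coefficient = 0.63865.


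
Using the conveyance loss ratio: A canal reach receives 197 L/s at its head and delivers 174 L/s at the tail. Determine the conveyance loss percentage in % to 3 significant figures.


Approach: apply the conveyance loss ratio, loss% = ((Q_head - Q_tail)/Q_head)*100.
loss = ((197 - 174)/197)*100 = 11.7 %
Therefore the conveyance loss percentage = 11.7 %.


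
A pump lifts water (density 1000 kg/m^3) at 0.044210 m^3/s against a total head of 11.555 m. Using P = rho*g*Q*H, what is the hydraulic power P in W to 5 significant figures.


P = 1000 * 9.81 * 0.044210 * 11.555 = 5011.4 W
Therefore the hydraulic power P = 5011.4 W.


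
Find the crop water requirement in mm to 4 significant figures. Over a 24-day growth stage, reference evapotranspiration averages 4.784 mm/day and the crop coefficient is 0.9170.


Approach: apply the crop water requirement relation, CWR = ET0 * Kc * days.
CWR = 4.784 * 0.9170 * 24 = 105.3 mm
Therefore the crop water requirement = 105.3 mm.


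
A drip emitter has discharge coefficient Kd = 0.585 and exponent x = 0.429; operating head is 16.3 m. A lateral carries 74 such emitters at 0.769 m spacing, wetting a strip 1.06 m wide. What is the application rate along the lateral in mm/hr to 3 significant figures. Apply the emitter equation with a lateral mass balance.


Approach: apply the emitter equation with a lateral mass balance, q = Kd*h^x; Q = n*q; rate = Q/(n*spacing*width).
Step 1 — single emitter flow (q = Kd*h^x):
  q = 0.585 * 16.3^0.429 = 1.9372 L/hr
Step 2 — total lateral flow: Q = 74 * 1.9372 = 143.36 L/hr
Step 3 — wetted area: A = 74 * 0.769 * 1.06 = 60.320 m^2
Step 4 — application rate: Q/A = 143.36/60.320 = 2.38 mm/hr
Therefore the application rate along the lateral = 2.38 mm/hr.


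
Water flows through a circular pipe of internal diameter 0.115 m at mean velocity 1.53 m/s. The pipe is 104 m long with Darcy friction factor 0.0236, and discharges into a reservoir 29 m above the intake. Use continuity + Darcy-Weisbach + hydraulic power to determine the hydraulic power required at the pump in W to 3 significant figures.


Approach: apply continuity + Darcy-Weisbach + hydraulic power, Q = A*v; hf = f*(L/D)*(v^2/(2g)); H = static + hf; P = rho*g*Q*H.
Step 1 — flow rate (continuity, Q = A*v):
  A = pi*(0.115/2)^2 = 0.010387 m^2
  Q = 0.010387 * 1.53 = 0.015892 m^3/s
Step 2 — friction head loss (Darcy-Weisbach):
  hf = 0.0236 * (104/0.115) * (1.53^2 / (2*9.81))
  hf = 2.5464 m
Step 3 — total head: H = 29 + 2.5464 = 31.546 m
Step 4 — hydraulic power (P = rho*g*Q*H):
  P = 1000 * 9.81 * 0.015892 * 31.546 = 4920 W
Therefore the hydraulic power required at the pump = 4920 W.


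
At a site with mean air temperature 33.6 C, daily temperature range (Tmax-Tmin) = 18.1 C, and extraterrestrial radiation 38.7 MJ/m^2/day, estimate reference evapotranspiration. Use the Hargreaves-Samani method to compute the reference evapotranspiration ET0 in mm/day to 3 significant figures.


Approach: apply the Hargreaves-Samani method, ET0 = 0.0023*(Tmean+17.8)*sqrt(Tmax-Tmin)*0.408*Ra.
ET0 = 0.0023*(33.6+17.8)*sqrt(18.1)*0.408*38.7 = 7.94 mm/day
Therefore the reference evapotranspiration ET0 = 7.94 mm/day.


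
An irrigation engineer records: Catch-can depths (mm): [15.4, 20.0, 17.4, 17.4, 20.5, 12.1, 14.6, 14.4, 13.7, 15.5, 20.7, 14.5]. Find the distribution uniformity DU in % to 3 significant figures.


Approach: apply the low-quarter distribution uniformity, DU = (mean of lowest quarter of readings / overall mean)*100.
sorted lowest 3 of 12: [12.1, 13.7, 14.4] -> mean = 13.400 mm
overall mean = 16.350 mm
DU = (13.400/16.350)*100 = 82.0 %
Therefore the distribution uniformity DU = 82.0 %.


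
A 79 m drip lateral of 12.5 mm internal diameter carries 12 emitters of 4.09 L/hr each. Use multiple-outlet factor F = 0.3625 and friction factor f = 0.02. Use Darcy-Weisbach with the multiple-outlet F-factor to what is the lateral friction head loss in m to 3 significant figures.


Approach: apply Darcy-Weisbach with the multiple-outlet F-factor, Q = n*q/(3600*1000) m^3/s; v = Q/A; hf = F*f*(L/D)*(v^2/(2g)).
Q = 12*4.09/(3600*1000) = 1.3633e-05 m^3/s
A = pi*(12.5e-3/2)^2 = 1.2272e-04 m^2, so v = Q/A = 0.11109 m/s
hf = 0.3625*0.02*(79/0.0125)*(0.11109^2/(2*9.81)) = 0.0288 m
Therefore the lateral friction head loss = 0.0288 m.


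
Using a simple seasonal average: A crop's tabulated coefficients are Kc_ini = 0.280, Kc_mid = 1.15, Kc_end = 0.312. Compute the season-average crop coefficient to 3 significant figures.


Approach: apply a simple seasonal average, Kc_avg = (Kc_ini + Kc_mid + Kc_end)/3.
Kc_avg = (0.280 + 1.15 + 0.312)/3 = 0.581
Therefore the season-average crop coefficient = 0.581.


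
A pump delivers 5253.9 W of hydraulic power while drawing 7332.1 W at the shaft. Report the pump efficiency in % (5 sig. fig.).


Approach: apply the efficiency ratio, eta = (P_out/P_in)*100.
eta = (5253.9 / 7332.1) * 100 = 71.656 %
Therefore the pump efficiency = 71.656 %.


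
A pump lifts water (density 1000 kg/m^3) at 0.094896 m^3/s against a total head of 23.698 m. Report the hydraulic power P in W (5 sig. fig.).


Approach: apply the hydraulic power relation, P = rho*g*Q*H.
P = 1000 * 9.81 * 0.094896 * 23.698 = 22061 W
Therefore the hydraulic power P = 22061 W.


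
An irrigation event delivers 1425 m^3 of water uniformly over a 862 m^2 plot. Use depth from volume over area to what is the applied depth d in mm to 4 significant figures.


Approach: apply depth from volume over area, d = (V/A)*1000.
d = (1425 / 862) * 1000 = 1653 mm
Therefore the applied depth d = 1653 mm.


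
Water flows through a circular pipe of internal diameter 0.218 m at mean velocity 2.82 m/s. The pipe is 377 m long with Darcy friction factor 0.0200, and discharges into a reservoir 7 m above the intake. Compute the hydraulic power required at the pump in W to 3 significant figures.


Approach: apply continuity + Darcy-Weisbach + hydraulic power, Q = A*v; hf = f*(L/D)*(v^2/(2g)); H = static + hf; P = rho*g*Q*H.
Step 1 — flow rate (continuity, Q = A*v):
  A = pi*(0.218/2)^2 = 0.037325 m^2
  Q = 0.037325 * 2.82 = 0.10526 m^3/s
Step 2 — friction head loss (Darcy-Weisbach):
  hf = 0.0200 * (377/0.218) * (2.82^2 / (2*9.81))
  hf = 14.019 m
Step 3 — total head: H = 7 + 14.019 = 21.019 m
Step 4 — hydraulic power (P = rho*g*Q*H):
  P = 1000 * 9.81 * 0.10526 * 21.019 = 21700 W
Therefore the hydraulic power required at the pump = 21700 W.


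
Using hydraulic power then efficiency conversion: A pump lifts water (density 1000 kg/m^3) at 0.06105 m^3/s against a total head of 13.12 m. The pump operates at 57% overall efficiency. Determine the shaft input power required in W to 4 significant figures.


Approach: apply hydraulic power then efficiency conversion, P = rho*g*Q*H; P_in = P/eta.
Step 1 — hydraulic power (P = rho*g*Q*H):
  P = 1000 * 9.81 * 0.06105 * 13.12 = 7857.57 W
Step 2 — input power: P_in = P/eta = 7857.57 / 0.57 = 13790 W
Therefore the shaft input power required = 13790 W.


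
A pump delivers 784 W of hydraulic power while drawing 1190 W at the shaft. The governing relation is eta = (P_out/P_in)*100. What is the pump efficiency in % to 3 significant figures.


eta = (784 / 1190) * 100 = 65.9 %
Therefore the pump efficiency = 65.9 %.


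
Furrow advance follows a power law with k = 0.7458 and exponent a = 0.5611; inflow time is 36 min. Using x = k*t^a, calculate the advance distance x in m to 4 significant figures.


x = 0.7458 * 36^0.5611 = 5.570 m
Therefore the advance distance x = 5.570 m.


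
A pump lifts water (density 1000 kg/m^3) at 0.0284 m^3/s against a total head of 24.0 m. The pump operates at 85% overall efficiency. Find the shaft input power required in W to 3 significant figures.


Approach: apply hydraulic power then efficiency conversion, P = rho*g*Q*H; P_in = P/eta.
Step 1 — hydraulic power (P = rho*g*Q*H):
  P = 1000 * 9.81 * 0.0284 * 24.0 = 6686.5 W
Step 2 — input power: P_in = P/eta = 6686.5 / 0.85 = 7870 W
Therefore the shaft input power required = 7870 W.


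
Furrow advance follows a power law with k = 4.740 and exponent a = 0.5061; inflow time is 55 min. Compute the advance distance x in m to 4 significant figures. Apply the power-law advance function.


Approach: apply the power-law advance function, x = k*t^a.
x = 4.740 * 55^0.5061 = 36.02 m
Therefore the advance distance x = 36.02 m.


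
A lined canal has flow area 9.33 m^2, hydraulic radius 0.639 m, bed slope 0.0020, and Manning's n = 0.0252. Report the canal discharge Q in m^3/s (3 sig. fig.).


Approach: apply Manning's equation, Q = (1/n)*A*R^(2/3)*S^(1/2).
Q = (1/0.0252) * 9.33 * 0.639^(2/3) * 0.0020^(1/2) = 12.3 m^3/s
Therefore the canal discharge Q = 12.3 m^3/s.


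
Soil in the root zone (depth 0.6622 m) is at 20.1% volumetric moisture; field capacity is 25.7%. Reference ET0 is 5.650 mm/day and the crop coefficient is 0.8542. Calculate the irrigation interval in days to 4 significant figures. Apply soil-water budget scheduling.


Approach: apply soil-water budget scheduling, SMD = (FC-theta)/100*depth*1000; ETc = ET0*Kc; interval = SMD/ETc.
Step 1 — soil moisture deficit:
  SMD = (25.7 - 20.1)/100 * 0.6622 * 1000 = 37.0832 mm
Step 2 — daily crop ET (ETc = ET0*Kc):
  ETc = 5.650 * 0.8542 = 4.82623 mm/day
Step 3 — irrigation interval (SMD/ETc):
  interval = 37.0832 / 4.82623 = 7.684 days
Therefore the irrigation interval = 7.684 days.


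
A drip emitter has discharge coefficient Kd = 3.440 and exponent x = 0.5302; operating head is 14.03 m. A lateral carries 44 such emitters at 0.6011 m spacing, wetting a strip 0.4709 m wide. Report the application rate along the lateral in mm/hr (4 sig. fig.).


Approach: apply the emitter equation with a lateral mass balance, q = Kd*h^x; Q = n*q; rate = Q/(n*spacing*width).
Step 1 — single emitter flow (q = Kd*h^x):
  q = 3.440 * 14.03^0.5302 = 13.9550 L/hr
Step 2 — total lateral flow: Q = 44 * 13.9550 = 614.018 L/hr
Step 3 — wetted area: A = 44 * 0.6011 * 0.4709 = 12.4546 m^2
Step 4 — application rate: Q/A = 614.018/12.4546 = 49.30 mm/hr
Therefore the application rate along the lateral = 49.30 mm/hr.


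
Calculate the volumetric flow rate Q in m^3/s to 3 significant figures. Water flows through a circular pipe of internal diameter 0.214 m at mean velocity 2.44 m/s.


Approach: apply the continuity equation for pipe flow, Q = A * v with A = pi*(D/2)^2.
A = pi*(0.214/2)^2 = 0.035968 m^2
Q = 0.035968 * 2.44 = 0.0878 m^3/s
Therefore the volumetric flow rate Q = 0.0878 m^3/s.


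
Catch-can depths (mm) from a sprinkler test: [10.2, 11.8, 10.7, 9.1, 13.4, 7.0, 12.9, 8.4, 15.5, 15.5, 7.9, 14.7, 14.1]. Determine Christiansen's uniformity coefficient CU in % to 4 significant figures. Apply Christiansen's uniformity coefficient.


Approach: apply Christiansen's uniformity coefficient, CU = (1 - mean_abs_deviation/mean)*100.
mean = 11.6308 mm
mean |d_i - mean| = 2.53609 mm
CU = (1 - 2.53609/11.6308)*100 = 78.19 %
Therefore Christiansen's uniformity coefficient CU = 78.19 %.


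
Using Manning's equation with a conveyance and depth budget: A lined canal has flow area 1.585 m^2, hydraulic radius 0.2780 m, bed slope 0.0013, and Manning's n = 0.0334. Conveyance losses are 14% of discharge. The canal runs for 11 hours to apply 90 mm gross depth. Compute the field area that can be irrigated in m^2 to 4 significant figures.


Approach: apply Manning's equation with a conveyance and depth budget, Q = (1/n)*A*R^(2/3)*S^(1/2); Q_field = Q*(1-loss); Area = Q_field*t/(d/1000).
Step 1 — canal discharge (Manning's equation):
  Q = (1/0.0334) * 1.585 * 0.2780^(2/3) * 0.0013^(1/2) = 0.728816 m^3/s
Step 2 — delivered flow: Q_field = 0.728816*(1 - 14/100) = 0.626781 m^3/s
Step 3 — volume delivered: V = 0.626781 * 11*3600 = 24820.5 m^3
Step 4 — area served: A = V / (depth/1000) = 24820.5 / 0.09 = 275800 m^2
Therefore the field area that can be irrigated = 275800 m^2.


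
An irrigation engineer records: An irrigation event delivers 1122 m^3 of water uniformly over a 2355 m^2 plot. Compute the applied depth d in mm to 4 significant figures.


Approach: apply depth from volume over area, d = (V/A)*1000.
d = (1122 / 2355) * 1000 = 476.4 mm
Therefore the applied depth d = 476.4 mm.


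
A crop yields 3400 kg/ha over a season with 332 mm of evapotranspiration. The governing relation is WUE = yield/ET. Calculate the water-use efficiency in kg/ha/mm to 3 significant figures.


WUE = 3400 / 332 = 10.2 kg/ha/mm
Therefore the water-use efficiency = 10.2 kg/ha/mm.


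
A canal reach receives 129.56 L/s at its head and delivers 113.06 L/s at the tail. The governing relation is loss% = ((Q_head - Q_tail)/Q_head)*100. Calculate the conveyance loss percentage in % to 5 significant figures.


loss = ((129.56 - 113.06)/129.56)*100 = 12.735 %
Therefore the conveyance loss percentage = 12.735 %.


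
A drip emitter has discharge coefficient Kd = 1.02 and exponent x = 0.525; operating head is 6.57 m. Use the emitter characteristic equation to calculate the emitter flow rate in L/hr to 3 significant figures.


Approach: apply the emitter characteristic equation, q = Kd * h^x.
q = 1.02 * 6.57^0.525 = 2.74 L/hr
Therefore the emitter flow rate = 2.74 L/hr.


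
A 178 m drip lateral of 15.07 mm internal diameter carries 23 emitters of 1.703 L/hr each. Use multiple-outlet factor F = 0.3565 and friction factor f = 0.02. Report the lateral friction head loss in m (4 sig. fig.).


Approach: apply Darcy-Weisbach with the multiple-outlet F-factor, Q = n*q/(3600*1000) m^3/s; v = Q/A; hf = F*f*(L/D)*(v^2/(2g)).
Q = 23*1.703/(3600*1000) = 1.08803e-05 m^3/s
A = pi*(15.07e-3/2)^2 = 1.78368e-04 m^2, so v = Q/A = 0.0609991 m/s
hf = 0.3565*0.02*(178/0.01507)*(0.0609991^2/(2*9.81)) = 0.01597 m
Therefore the lateral friction head loss = 0.01597 m.


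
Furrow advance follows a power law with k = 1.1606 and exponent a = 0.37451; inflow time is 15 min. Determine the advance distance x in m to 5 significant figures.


Approach: apply the power-law advance function, x = k*t^a.
x = 1.1606 * 15^0.37451 = 3.1999 m
Therefore the advance distance x = 3.1999 m.


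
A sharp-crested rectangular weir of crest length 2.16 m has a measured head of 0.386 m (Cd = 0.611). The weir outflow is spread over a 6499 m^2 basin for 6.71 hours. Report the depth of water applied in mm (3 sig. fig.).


Approach: apply the rectangular weir equation with a volume-to-depth conversion, Q = (2/3)*Cd*L*sqrt(2g)*H^1.5; d = Q*t/A * 1000.
Step 1 — weir discharge:
  Q = (2/3)*0.611*2.16*sqrt(2*9.81)*0.386^1.5 = 0.93462 m^3/s
Step 2 — volume: V = 0.93462 * 6.71*3600 = 22577 m^3
Step 3 — depth: d = V/A * 1000 = 22577/6499 * 1000 = 3470 mm
Therefore the depth of water applied = 3470 mm.


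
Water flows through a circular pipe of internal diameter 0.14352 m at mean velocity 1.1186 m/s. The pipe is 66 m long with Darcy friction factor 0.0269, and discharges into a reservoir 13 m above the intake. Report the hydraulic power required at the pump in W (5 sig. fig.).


Approach: apply continuity + Darcy-Weisbach + hydraulic power, Q = A*v; hf = f*(L/D)*(v^2/(2g)); H = static + hf; P = rho*g*Q*H.
Step 1 — flow rate (continuity, Q = A*v):
  A = pi*(0.14352/2)^2 = 0.01617762 m^2
  Q = 0.01617762 * 1.1186 = 0.01809629 m^3/s
Step 2 — friction head loss (Darcy-Weisbach):
  hf = 0.0269 * (66/0.14352) * (1.1186^2 / (2*9.81))
  hf = 0.7889226 m
Step 3 — total head: H = 13 + 0.7889226 = 13.78892 m
Step 4 — hydraulic power (P = rho*g*Q*H):
  P = 1000 * 9.81 * 0.01809629 * 13.78892 = 2447.9 W
Therefore the hydraulic power required at the pump = 2447.9 W.


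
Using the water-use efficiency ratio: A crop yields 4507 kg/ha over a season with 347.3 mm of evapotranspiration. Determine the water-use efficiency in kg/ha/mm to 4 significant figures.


Approach: apply the water-use efficiency ratio, WUE = yield/ET.
WUE = 4507 / 347.3 = 12.98 kg/ha/mm
Therefore the water-use efficiency = 12.98 kg/ha/mm.
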